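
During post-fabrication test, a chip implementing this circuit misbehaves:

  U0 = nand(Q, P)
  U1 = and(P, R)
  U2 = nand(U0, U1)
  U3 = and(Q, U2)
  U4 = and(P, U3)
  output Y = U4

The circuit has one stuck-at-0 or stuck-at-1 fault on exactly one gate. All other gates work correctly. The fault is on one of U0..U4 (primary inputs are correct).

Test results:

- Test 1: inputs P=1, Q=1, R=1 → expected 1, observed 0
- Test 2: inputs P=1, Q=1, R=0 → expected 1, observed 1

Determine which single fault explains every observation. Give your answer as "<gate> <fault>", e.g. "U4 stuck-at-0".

U0 stuck-at-1

Fault-free values for test 1 (P=1, Q=1, R=1): U0=0, U1=1, U2=1, U3=1, U4=1, giving Y=1. Observed 0.
Test 1: faults giving observed 0 are {U0 stuck-at-1, U2 stuck-at-0, U3 stuck-at-0, U4 stuck-at-0}.
Test 2 (P=1, Q=1, R=0): fault-free U0=0, U1=0, U2=1, U3=1, U4=1 → 1; observed 1. Eliminates U2 stuck-at-0, U3 stuck-at-0, U4 stuck-at-0.
Only U0 stuck-at-1 is consistent with every test.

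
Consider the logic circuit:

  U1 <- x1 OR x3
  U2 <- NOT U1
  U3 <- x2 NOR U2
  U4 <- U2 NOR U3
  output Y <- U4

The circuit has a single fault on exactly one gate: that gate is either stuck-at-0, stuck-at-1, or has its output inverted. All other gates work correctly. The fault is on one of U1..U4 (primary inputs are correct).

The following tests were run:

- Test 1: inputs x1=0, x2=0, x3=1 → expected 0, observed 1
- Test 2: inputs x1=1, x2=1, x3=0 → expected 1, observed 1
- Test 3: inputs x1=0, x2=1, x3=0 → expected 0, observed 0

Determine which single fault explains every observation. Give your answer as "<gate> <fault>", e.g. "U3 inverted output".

U3 stuck-at-0

Fault-free values for test 1 (x1=0, x2=0, x3=1): U1=1, U2=0, U3=1, U4=0, giving Y=0. Observed 1.
Test 1: faults giving observed 1 are {U3 stuck-at-0, U3 inverted output, U4 stuck-at-1, U4 inverted output}.
Test 2 (x1=1, x2=1, x3=0): fault-free U1=1, U2=0, U3=0, U4=1 → 1; observed 1. Eliminates U3 inverted output, U4 inverted output.
Test 3 (x1=0, x2=1, x3=0): fault-free U1=0, U2=1, U3=0, U4=0 → 0; observed 0. Eliminates U4 stuck-at-1.
Only U3 stuck-at-0 is consistent with every test.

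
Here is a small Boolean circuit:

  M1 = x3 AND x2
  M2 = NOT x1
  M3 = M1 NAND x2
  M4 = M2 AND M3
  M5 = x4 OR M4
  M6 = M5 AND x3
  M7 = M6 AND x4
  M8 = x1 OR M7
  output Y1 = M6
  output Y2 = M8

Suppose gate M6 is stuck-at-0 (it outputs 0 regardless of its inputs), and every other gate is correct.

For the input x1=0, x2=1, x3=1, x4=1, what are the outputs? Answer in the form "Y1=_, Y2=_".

Y1=0, Y2=0

Propagate with M6 forced: M1=1, M2=1, M3=0, M4=0, M5=1, M6=0 [stuck-at-0], M7=0, M8=0.
So the outputs are Y1=0, Y2=0. (Without the fault they would be Y1=1, Y2=1.)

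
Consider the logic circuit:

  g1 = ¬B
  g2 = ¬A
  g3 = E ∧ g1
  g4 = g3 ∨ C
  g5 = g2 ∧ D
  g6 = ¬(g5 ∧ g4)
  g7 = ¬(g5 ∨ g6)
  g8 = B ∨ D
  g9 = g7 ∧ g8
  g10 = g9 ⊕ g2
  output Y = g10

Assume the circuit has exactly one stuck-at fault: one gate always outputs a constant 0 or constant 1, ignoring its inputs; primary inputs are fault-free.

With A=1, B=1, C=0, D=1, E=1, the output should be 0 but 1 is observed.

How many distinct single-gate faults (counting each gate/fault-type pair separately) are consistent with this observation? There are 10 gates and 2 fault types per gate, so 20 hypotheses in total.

5

Fault-free: g1=0, g2=0, g3=0, g4=0, g5=0, g6=1, g7=0, g8=1, g9=0, g10=0 → 0. Observed 1.
  g1: none of the 2 fault types match ✗
  g2: stuck-at-1 ✓; others ✗
  g3: none of the 2 fault types match ✗
  g4: none of the 2 fault types match ✗
  g5: none of the 2 fault types match ✗
  g6: stuck-at-0 ✓; others ✗
  g7: stuck-at-1 ✓; others ✗
  g8: none of the 2 fault types match ✗
  g9: stuck-at-1 ✓; others ✗
  g10: stuck-at-1 ✓; others ✗
Consistent faults: {g2 stuck-at-1, g6 stuck-at-0, g7 stuck-at-1, g9 stuck-at-1, g10 stuck-at-1} — 5 in all.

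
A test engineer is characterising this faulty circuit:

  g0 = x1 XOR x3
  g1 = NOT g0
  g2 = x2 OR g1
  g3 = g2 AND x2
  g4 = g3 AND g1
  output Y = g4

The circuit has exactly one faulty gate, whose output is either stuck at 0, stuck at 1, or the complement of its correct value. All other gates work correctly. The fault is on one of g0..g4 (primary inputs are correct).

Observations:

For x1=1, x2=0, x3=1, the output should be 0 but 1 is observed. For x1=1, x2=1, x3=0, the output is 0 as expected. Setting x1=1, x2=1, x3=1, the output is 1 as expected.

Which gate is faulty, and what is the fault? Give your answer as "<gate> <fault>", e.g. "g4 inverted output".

Fault-free values for test 1 (x1=1, x2=0, x3=1): g0=0, g1=1, g2=1, g3=0, g4=0, giving Y=0. Observed 1.
Test 1: faults giving observed 1 are {g3 stuck-at-1, g3 inverted output, g4 stuck-at-1, g4 inverted output}.
Test 2 (x1=1, x2=1, x3=0): fault-free g0=1, g1=0, g2=1, g3=1, g4=0 → 0; observed 0. Eliminates g4 stuck-at-1, g4 inverted output.
Test 3 (x1=1, x2=1, x3=1): fault-free g0=0, g1=1, g2=1, g3=1, g4=1 → 1; observed 1. Eliminates g3 inverted output.
Only g3 stuck-at-1 is consistent with every test.

g3 stuck-at-1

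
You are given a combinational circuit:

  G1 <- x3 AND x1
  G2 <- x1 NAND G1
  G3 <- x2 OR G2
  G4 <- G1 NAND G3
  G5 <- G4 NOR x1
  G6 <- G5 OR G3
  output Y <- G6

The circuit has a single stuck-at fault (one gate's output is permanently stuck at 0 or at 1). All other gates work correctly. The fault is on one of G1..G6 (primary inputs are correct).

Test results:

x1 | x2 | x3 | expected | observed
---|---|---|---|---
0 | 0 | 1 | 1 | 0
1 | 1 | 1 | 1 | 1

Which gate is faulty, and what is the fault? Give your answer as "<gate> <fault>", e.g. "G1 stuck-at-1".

G2 stuck-at-0

Fault-free values for test 1 (x1=0, x2=0, x3=1): G1=0, G2=1, G3=1, G4=1, G5=0, G6=1, giving Y=1. Observed 0.
Test 1: faults giving observed 0 are {G2 stuck-at-0, G3 stuck-at-0, G6 stuck-at-0}.
Test 2 (x1=1, x2=1, x3=1): fault-free G1=1, G2=0, G3=1, G4=0, G5=0, G6=1 → 1; observed 1. Eliminates G3 stuck-at-0, G6 stuck-at-0.
Only G2 stuck-at-0 is consistent with every test.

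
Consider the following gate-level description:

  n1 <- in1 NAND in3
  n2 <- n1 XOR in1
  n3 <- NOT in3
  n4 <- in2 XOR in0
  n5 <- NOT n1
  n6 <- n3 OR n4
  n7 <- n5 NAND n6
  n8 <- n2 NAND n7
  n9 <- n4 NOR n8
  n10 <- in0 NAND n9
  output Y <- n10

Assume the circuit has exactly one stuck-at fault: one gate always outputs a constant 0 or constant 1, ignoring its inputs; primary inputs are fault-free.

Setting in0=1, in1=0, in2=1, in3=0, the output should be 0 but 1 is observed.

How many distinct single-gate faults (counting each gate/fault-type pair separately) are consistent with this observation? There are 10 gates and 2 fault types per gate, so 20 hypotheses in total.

8

Fault-free: n1=1, n2=1, n3=1, n4=0, n5=0, n6=1, n7=1, n8=0, n9=1, n10=0 → 0. Observed 1.
  n1: stuck-at-0 ✓; others ✗
  n2: stuck-at-0 ✓; others ✗
  n3: none of the 2 fault types match ✗
  n4: stuck-at-1 ✓; others ✗
  n5: stuck-at-1 ✓; others ✗
  n6: none of the 2 fault types match ✗
  n7: stuck-at-0 ✓; others ✗
  n8: stuck-at-1 ✓; others ✗
  n9: stuck-at-0 ✓; others ✗
  n10: stuck-at-1 ✓; others ✗
Consistent faults: {n1 stuck-at-0, n2 stuck-at-0, n4 stuck-at-1, n5 stuck-at-1, n7 stuck-at-0, n8 stuck-at-1, n9 stuck-at-0, n10 stuck-at-1} — 8 in all.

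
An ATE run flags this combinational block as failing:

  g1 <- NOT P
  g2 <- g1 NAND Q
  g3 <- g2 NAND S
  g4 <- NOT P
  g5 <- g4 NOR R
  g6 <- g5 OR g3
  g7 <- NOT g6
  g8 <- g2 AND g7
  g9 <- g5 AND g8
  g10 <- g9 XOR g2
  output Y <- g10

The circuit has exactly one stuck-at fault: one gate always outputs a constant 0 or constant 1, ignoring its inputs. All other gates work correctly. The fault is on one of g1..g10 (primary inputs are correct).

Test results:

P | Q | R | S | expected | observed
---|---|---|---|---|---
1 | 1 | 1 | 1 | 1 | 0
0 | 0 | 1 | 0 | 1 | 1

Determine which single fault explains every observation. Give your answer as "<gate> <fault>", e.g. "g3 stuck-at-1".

Fault-free values for test 1 (P=1, Q=1, R=1, S=1): g1=0, g2=1, g3=0, g4=0, g5=0, g6=0, g7=1, g8=1, g9=0, g10=1, giving Y=1. Observed 0.
Test 1: faults giving observed 0 are {g1 stuck-at-1, g2 stuck-at-0, g9 stuck-at-1, g10 stuck-at-0}.
Test 2 (P=0, Q=0, R=1, S=0): fault-free g1=1, g2=1, g3=1, g4=1, g5=0, g6=1, g7=0, g8=0, g9=0, g10=1 → 1; observed 1. Eliminates g2 stuck-at-0, g9 stuck-at-1, g10 stuck-at-0.
Only g1 stuck-at-1 is consistent with every test.

g1 stuck-at-1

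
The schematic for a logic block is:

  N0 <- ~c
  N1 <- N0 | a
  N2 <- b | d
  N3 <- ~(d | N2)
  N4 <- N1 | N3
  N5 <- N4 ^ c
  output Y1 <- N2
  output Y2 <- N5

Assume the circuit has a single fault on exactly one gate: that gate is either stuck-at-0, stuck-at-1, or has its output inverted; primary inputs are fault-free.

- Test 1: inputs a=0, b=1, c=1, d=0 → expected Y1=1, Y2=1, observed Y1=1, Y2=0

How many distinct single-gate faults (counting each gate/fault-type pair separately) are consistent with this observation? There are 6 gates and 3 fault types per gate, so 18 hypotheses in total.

Fault-free: N0=0, N1=0, N2=1, N3=0, N4=0, N5=1 → Y1=1, Y2=1. Observed Y1=1, Y2=0.
  N0: stuck-at-1, inverted output ✓; others ✗
  N1: stuck-at-1, inverted output ✓; others ✗
  N2: none of the 3 fault types match ✗
  N3: stuck-at-1, inverted output ✓; others ✗
  N4: stuck-at-1, inverted output ✓; others ✗
  N5: stuck-at-0, inverted output ✓; others ✗
Consistent faults: {N0 stuck-at-1, N0 inverted output, N1 stuck-at-1, N1 inverted output, N3 stuck-at-1, N3 inverted output, N4 stuck-at-1, N4 inverted output, N5 stuck-at-0, N5 inverted output} — 10 in all.

10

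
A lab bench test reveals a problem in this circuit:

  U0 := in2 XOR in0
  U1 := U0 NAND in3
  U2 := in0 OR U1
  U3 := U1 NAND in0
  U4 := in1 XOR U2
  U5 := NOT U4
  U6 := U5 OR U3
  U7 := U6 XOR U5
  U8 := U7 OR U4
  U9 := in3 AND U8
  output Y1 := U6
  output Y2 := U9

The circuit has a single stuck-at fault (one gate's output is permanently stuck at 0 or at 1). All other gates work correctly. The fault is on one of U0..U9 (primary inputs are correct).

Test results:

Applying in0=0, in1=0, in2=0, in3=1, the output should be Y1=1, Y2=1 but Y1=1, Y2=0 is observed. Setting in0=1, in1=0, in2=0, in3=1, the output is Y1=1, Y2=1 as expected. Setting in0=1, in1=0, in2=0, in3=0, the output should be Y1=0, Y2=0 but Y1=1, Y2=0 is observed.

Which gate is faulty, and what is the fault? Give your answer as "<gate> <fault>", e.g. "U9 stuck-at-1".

Fault-free values for test 1 (in0=0, in1=0, in2=0, in3=1): U0=0, U1=1, U2=1, U3=1, U4=1, U5=0, U6=1, U7=1, U8=1, U9=1, giving Y1=1, Y2=1. Observed Y1=1, Y2=0.
Test 1: faults giving observed Y1=1, Y2=0 are {U0 stuck-at-1, U1 stuck-at-0, U2 stuck-at-0, U4 stuck-at-0, U8 stuck-at-0, U9 stuck-at-0}.
Test 2 (in0=1, in1=0, in2=0, in3=1): fault-free U0=1, U1=0, U2=1, U3=1, U4=1, U5=0, U6=1, U7=1, U8=1, U9=1 → Y1=1, Y2=1; observed Y1=1, Y2=1. Eliminates U2 stuck-at-0, U4 stuck-at-0, U8 stuck-at-0, U9 stuck-at-0.
Test 3 (in0=1, in1=0, in2=0, in3=0): fault-free U0=1, U1=1, U2=1, U3=0, U4=1, U5=0, U6=0, U7=0, U8=1, U9=0 → Y1=0, Y2=0; observed Y1=1, Y2=0. Eliminates U0 stuck-at-1.
Only U1 stuck-at-0 is consistent with every test.

U1 stuck-at-0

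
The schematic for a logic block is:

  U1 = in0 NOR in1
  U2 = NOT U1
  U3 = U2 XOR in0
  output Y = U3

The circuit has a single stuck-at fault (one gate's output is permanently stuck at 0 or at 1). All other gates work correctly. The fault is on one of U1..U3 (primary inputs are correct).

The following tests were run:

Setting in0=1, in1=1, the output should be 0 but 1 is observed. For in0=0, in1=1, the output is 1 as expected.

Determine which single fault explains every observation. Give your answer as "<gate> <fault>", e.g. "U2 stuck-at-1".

Fault-free values for test 1 (in0=1, in1=1): U1=0, U2=1, U3=0, giving Y=0. Observed 1.
Test 1: faults giving observed 1 are {U1 stuck-at-1, U2 stuck-at-0, U3 stuck-at-1}.
Test 2 (in0=0, in1=1): fault-free U1=0, U2=1, U3=1 → 1; observed 1. Eliminates U1 stuck-at-1, U2 stuck-at-0.
Only U3 stuck-at-1 is consistent with every test.

U3 stuck-at-1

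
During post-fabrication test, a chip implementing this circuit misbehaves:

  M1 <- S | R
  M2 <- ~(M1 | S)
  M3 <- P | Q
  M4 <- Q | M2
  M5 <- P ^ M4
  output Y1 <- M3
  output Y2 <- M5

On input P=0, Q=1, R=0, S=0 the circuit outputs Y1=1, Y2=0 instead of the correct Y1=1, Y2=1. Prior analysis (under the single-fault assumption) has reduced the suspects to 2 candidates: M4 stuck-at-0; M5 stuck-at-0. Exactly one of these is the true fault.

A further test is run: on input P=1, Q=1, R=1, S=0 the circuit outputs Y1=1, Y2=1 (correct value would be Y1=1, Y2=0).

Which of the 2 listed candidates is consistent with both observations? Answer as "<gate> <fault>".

M4 stuck-at-0

Evaluate each candidate on input P=1, Q=1, R=1, S=0:
  M4 stuck-at-0: M1=1, M2=0, M3=1, M4=0 [stuck-at-0], M5=1 → Y1=1, Y2=1 — matches
  M5 stuck-at-0: M1=1, M2=0, M3=1, M4=1, M5=0 [stuck-at-0] → Y1=1, Y2=0 — eliminated
Only M4 stuck-at-0 reproduces the observed Y1=1, Y2=1.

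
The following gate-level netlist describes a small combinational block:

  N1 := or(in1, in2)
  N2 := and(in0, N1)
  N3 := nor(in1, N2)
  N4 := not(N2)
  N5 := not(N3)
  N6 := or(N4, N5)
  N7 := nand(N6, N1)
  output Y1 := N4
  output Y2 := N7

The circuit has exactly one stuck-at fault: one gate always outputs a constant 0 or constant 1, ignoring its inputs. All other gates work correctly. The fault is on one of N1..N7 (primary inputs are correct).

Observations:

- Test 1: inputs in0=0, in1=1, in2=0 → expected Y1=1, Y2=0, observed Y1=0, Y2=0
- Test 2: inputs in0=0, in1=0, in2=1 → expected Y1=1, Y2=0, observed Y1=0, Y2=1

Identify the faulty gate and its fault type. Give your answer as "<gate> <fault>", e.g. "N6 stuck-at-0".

Fault-free values for test 1 (in0=0, in1=1, in2=0): N1=1, N2=0, N3=0, N4=1, N5=1, N6=1, N7=0, giving Y1=1, Y2=0. Observed Y1=0, Y2=0.
Test 1: faults giving observed Y1=0, Y2=0 are {N2 stuck-at-1, N4 stuck-at-0}.
Test 2 (in0=0, in1=0, in2=1): fault-free N1=1, N2=0, N3=1, N4=1, N5=0, N6=1, N7=0 → Y1=1, Y2=0; observed Y1=0, Y2=1. Eliminates N2 stuck-at-1.
Only N4 stuck-at-0 is consistent with every test.

N4 stuck-at-0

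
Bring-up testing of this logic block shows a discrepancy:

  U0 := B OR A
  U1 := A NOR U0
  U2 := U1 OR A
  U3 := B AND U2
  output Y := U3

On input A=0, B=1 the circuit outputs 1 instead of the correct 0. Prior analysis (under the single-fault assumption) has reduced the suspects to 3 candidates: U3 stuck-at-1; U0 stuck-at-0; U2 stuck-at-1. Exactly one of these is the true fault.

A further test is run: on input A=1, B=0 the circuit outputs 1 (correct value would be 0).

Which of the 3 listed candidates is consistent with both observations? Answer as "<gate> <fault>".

Evaluate each candidate on input A=1, B=0:
  U3 stuck-at-1: U0=1, U1=0, U2=1, U3=1 [stuck-at-1] → 1 — matches
  U0 stuck-at-0: U0=0 [stuck-at-0], U1=0, U2=1, U3=0 → 0 — eliminated
  U2 stuck-at-1: U0=1, U1=0, U2=1 [stuck-at-1], U3=0 → 0 — eliminated
Only U3 stuck-at-1 reproduces the observed 1.

U3 stuck-at-1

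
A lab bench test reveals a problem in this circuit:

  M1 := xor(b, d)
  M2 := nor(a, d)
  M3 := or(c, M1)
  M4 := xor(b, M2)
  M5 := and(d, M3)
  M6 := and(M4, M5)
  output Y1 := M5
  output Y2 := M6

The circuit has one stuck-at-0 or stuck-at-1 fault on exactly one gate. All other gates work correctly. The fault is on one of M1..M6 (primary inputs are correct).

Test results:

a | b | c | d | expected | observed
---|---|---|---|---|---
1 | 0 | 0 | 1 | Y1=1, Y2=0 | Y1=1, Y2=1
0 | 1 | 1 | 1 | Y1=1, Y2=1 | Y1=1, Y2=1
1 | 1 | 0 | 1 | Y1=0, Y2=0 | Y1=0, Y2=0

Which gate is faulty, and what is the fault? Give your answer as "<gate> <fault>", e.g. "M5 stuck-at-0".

M4 stuck-at-1

Fault-free values for test 1 (a=1, b=0, c=0, d=1): M1=1, M2=0, M3=1, M4=0, M5=1, M6=0, giving Y1=1, Y2=0. Observed Y1=1, Y2=1.
Test 1: faults giving observed Y1=1, Y2=1 are {M2 stuck-at-1, M4 stuck-at-1, M6 stuck-at-1}.
Test 2 (a=0, b=1, c=1, d=1): fault-free M1=0, M2=0, M3=1, M4=1, M5=1, M6=1 → Y1=1, Y2=1; observed Y1=1, Y2=1. Eliminates M2 stuck-at-1.
Test 3 (a=1, b=1, c=0, d=1): fault-free M1=0, M2=0, M3=0, M4=1, M5=0, M6=0 → Y1=0, Y2=0; observed Y1=0, Y2=0. Eliminates M6 stuck-at-1.
Only M4 stuck-at-1 is consistent with every test.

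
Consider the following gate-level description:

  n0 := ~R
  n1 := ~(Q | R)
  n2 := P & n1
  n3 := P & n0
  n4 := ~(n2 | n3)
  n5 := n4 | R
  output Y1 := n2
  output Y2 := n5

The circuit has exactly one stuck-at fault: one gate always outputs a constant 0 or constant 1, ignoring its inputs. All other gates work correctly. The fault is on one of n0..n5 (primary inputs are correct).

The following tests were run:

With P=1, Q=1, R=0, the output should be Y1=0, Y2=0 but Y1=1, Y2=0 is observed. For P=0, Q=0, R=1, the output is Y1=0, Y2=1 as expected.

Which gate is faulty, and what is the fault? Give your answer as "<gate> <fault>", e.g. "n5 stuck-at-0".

Fault-free values for test 1 (P=1, Q=1, R=0): n0=1, n1=0, n2=0, n3=1, n4=0, n5=0, giving Y1=0, Y2=0. Observed Y1=1, Y2=0.
Test 1: faults giving observed Y1=1, Y2=0 are {n1 stuck-at-1, n2 stuck-at-1}.
Test 2 (P=0, Q=0, R=1): fault-free n0=0, n1=0, n2=0, n3=0, n4=1, n5=1 → Y1=0, Y2=1; observed Y1=0, Y2=1. Eliminates n2 stuck-at-1.
Only n1 stuck-at-1 is consistent with every test.

n1 stuck-at-1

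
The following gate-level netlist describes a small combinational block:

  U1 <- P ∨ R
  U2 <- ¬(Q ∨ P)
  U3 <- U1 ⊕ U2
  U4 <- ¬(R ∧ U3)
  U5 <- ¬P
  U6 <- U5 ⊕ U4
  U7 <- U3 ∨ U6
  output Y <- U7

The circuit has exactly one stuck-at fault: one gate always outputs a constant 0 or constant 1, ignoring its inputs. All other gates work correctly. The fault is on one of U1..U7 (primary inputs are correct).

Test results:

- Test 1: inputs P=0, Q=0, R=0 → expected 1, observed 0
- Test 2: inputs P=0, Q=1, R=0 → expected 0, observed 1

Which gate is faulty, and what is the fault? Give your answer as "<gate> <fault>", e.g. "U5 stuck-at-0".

Fault-free values for test 1 (P=0, Q=0, R=0): U1=0, U2=1, U3=1, U4=1, U5=1, U6=0, U7=1, giving Y=1. Observed 0.
Test 1: faults giving observed 0 are {U1 stuck-at-1, U2 stuck-at-0, U3 stuck-at-0, U7 stuck-at-0}.
Test 2 (P=0, Q=1, R=0): fault-free U1=0, U2=0, U3=0, U4=1, U5=1, U6=0, U7=0 → 0; observed 1. Eliminates U2 stuck-at-0, U3 stuck-at-0, U7 stuck-at-0.
Only U1 stuck-at-1 is consistent with every test.

U1 stuck-at-1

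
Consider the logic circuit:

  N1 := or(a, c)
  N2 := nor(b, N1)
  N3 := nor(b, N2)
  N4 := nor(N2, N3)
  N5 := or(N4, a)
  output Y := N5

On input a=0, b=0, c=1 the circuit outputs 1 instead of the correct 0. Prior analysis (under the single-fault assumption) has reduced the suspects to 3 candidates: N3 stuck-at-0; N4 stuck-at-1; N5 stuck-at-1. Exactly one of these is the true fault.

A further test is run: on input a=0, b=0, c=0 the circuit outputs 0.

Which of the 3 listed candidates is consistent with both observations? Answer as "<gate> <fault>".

Evaluate each candidate on input a=0, b=0, c=0:
  N3 stuck-at-0: N1=0, N2=1, N3=0 [stuck-at-0], N4=0, N5=0 → 0 — matches
  N4 stuck-at-1: N1=0, N2=1, N3=0, N4=1 [stuck-at-1], N5=1 → 1 — eliminated
  N5 stuck-at-1: N1=0, N2=1, N3=0, N4=0, N5=1 [stuck-at-1] → 1 — eliminated
Only N3 stuck-at-0 reproduces the observed 0.

N3 stuck-at-0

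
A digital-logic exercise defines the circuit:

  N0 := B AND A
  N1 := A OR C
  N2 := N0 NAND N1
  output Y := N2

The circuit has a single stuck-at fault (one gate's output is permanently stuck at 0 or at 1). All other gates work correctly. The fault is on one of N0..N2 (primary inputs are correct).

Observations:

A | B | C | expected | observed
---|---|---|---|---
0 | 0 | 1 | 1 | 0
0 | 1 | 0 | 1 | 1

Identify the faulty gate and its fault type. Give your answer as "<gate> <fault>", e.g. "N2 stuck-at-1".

Fault-free values for test 1 (A=0, B=0, C=1): N0=0, N1=1, N2=1, giving Y=1. Observed 0.
Test 1: faults giving observed 0 are {N0 stuck-at-1, N2 stuck-at-0}.
Test 2 (A=0, B=1, C=0): fault-free N0=0, N1=0, N2=1 → 1; observed 1. Eliminates N2 stuck-at-0.
Only N0 stuck-at-1 is consistent with every test.

N0 stuck-at-1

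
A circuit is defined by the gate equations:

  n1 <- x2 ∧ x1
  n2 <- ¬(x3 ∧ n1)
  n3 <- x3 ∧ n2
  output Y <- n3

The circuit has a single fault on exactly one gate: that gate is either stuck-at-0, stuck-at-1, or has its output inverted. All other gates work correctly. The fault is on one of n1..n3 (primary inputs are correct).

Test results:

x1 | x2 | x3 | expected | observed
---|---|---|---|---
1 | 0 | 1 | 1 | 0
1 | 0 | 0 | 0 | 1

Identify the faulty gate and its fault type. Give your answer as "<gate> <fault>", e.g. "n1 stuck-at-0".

Fault-free values for test 1 (x1=1, x2=0, x3=1): n1=0, n2=1, n3=1, giving Y=1. Observed 0.
Test 1: faults giving observed 0 are {n1 stuck-at-1, n1 inverted output, n2 stuck-at-0, n2 inverted output, n3 stuck-at-0, n3 inverted output}.
Test 2 (x1=1, x2=0, x3=0): fault-free n1=0, n2=1, n3=0 → 0; observed 1. Eliminates n1 stuck-at-1, n1 inverted output, n2 stuck-at-0, n2 inverted output, n3 stuck-at-0.
Only n3 inverted output is consistent with every test.

n3 inverted output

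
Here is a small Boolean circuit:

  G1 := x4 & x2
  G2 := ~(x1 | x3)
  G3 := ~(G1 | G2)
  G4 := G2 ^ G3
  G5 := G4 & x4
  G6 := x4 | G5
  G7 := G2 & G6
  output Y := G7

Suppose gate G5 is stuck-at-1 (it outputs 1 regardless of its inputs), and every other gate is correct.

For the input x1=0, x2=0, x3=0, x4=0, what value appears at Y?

Propagate with G5 forced: G1=0, G2=1, G3=0, G4=1, G5=1 [stuck-at-1], G6=1, G7=1.
So Y = 1. (Without the fault it would be 0.)

1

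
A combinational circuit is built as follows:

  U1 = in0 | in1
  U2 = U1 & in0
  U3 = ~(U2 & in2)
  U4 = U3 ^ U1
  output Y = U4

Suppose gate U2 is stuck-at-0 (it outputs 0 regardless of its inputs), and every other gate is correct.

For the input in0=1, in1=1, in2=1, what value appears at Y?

Propagate with U2 forced: U1=1, U2=0 [stuck-at-0], U3=1, U4=0.
So Y = 0. (Without the fault it would be 1.)

0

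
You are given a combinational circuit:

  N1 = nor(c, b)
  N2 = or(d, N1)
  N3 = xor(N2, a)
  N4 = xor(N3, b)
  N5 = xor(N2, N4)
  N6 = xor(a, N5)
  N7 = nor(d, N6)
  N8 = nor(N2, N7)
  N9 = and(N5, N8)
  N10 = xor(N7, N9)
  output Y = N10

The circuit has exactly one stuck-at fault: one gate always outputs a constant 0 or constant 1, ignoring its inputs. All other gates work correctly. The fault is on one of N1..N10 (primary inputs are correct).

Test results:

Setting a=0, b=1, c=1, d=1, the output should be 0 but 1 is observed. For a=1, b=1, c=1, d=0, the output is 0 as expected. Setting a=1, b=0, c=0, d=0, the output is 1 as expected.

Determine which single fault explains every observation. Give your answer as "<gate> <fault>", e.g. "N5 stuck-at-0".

Fault-free values for test 1 (a=0, b=1, c=1, d=1): N1=0, N2=1, N3=1, N4=0, N5=1, N6=1, N7=0, N8=0, N9=0, N10=0, giving Y=0. Observed 1.
Test 1: faults giving observed 1 are {N2 stuck-at-0, N7 stuck-at-1, N8 stuck-at-1, N9 stuck-at-1, N10 stuck-at-1}.
Test 2 (a=1, b=1, c=1, d=0): fault-free N1=0, N2=0, N3=1, N4=0, N5=0, N6=1, N7=0, N8=1, N9=0, N10=0 → 0; observed 0. Eliminates N7 stuck-at-1, N9 stuck-at-1, N10 stuck-at-1.
Test 3 (a=1, b=0, c=0, d=0): fault-free N1=1, N2=1, N3=0, N4=0, N5=1, N6=0, N7=1, N8=0, N9=0, N10=1 → 1; observed 1. Eliminates N8 stuck-at-1.
Only N2 stuck-at-0 is consistent with every test.

N2 stuck-at-0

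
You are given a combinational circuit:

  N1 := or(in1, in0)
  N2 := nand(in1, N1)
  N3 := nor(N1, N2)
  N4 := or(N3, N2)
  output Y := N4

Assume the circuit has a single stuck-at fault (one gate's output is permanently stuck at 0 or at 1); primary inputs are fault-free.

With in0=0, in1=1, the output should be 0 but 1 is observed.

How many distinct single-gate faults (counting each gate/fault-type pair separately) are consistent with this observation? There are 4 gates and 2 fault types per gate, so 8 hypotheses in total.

4

Fault-free: N1=1, N2=0, N3=0, N4=0 → 0. Observed 1.
  N1 stuck-at-0: output 1 ✓
  N1 stuck-at-1: output 0 ✗
  N2 stuck-at-0: output 0 ✗
  N2 stuck-at-1: output 1 ✓
  N3 stuck-at-0: output 0 ✗
  N3 stuck-at-1: output 1 ✓
  N4 stuck-at-0: output 0 ✗
  N4 stuck-at-1: output 1 ✓
Consistent faults: {N1 stuck-at-0, N2 stuck-at-1, N3 stuck-at-1, N4 stuck-at-1} — 4 in all.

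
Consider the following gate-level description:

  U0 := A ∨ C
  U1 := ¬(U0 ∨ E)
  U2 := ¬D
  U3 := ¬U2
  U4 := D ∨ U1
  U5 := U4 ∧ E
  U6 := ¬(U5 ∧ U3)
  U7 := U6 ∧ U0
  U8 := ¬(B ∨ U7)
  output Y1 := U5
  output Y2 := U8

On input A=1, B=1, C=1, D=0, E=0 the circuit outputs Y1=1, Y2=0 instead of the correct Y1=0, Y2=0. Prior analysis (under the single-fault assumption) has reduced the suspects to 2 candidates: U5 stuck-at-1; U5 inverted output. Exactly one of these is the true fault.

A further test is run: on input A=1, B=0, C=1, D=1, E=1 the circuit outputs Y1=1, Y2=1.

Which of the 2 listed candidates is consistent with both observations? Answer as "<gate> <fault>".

Evaluate each candidate on input A=1, B=0, C=1, D=1, E=1:
  U5 stuck-at-1: U0=1, U1=0, U2=0, U3=1, U4=1, U5=1 [stuck-at-1], U6=0, U7=0, U8=1 → Y1=1, Y2=1 — matches
  U5 inverted output: U0=1, U1=0, U2=0, U3=1, U4=1, U5=0 [inverted output], U6=1, U7=1, U8=0 → Y1=0, Y2=0 — eliminated
Only U5 stuck-at-1 reproduces the observed Y1=1, Y2=1.

U5 stuck-at-1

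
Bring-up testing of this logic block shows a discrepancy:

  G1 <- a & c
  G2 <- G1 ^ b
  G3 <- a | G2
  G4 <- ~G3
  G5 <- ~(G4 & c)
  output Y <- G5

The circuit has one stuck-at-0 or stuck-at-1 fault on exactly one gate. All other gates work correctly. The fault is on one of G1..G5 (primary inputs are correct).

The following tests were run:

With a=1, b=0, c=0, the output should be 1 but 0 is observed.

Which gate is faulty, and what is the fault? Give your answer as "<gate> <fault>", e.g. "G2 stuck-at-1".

G5 stuck-at-0

Fault-free values for test 1 (a=1, b=0, c=0): G1=0, G2=0, G3=1, G4=0, G5=1, giving Y=1. Observed 0.
Test 1: faults giving observed 0 are {G5 stuck-at-0}.
Only G5 stuck-at-0 is consistent with every test.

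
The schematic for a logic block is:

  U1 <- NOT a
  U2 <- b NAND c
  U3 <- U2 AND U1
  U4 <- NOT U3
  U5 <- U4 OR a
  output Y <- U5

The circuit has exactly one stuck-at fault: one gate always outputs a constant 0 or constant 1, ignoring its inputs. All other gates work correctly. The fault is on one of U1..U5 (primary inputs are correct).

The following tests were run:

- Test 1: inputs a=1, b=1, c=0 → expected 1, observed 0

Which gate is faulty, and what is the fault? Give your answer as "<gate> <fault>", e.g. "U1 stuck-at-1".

Fault-free values for test 1 (a=1, b=1, c=0): U1=0, U2=1, U3=0, U4=1, U5=1, giving Y=1. Observed 0.
Test 1: faults giving observed 0 are {U5 stuck-at-0}.
Only U5 stuck-at-0 is consistent with every test.

U5 stuck-at-0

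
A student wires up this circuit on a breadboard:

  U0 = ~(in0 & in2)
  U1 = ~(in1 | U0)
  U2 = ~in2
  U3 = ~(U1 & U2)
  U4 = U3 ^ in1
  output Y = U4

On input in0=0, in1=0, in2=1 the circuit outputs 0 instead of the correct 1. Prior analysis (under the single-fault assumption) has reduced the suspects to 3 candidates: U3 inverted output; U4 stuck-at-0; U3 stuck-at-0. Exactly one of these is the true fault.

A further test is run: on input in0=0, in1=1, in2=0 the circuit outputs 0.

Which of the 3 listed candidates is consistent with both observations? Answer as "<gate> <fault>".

U4 stuck-at-0

Evaluate each candidate on input in0=0, in1=1, in2=0:
  U3 inverted output: U0=1, U1=0, U2=1, U3=0 [inverted output], U4=1 → 1 — eliminated
  U4 stuck-at-0: U0=1, U1=0, U2=1, U3=1, U4=0 [stuck-at-0] → 0 — matches
  U3 stuck-at-0: U0=1, U1=0, U2=1, U3=0 [stuck-at-0], U4=1 → 1 — eliminated
Only U4 stuck-at-0 reproduces the observed 0.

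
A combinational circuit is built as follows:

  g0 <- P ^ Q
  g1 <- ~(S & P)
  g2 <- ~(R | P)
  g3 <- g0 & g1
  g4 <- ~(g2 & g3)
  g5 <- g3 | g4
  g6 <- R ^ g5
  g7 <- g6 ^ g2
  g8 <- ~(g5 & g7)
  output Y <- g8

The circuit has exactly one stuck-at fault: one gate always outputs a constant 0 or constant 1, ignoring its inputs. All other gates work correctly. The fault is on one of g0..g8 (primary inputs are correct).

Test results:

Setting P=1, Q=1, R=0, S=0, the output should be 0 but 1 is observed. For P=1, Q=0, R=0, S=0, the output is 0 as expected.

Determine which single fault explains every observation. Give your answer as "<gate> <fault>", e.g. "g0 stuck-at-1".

Fault-free values for test 1 (P=1, Q=1, R=0, S=0): g0=0, g1=1, g2=0, g3=0, g4=1, g5=1, g6=1, g7=1, g8=0, giving Y=0. Observed 1.
Test 1: faults giving observed 1 are {g2 stuck-at-1, g4 stuck-at-0, g5 stuck-at-0, g6 stuck-at-0, g7 stuck-at-0, g8 stuck-at-1}.
Test 2 (P=1, Q=0, R=0, S=0): fault-free g0=1, g1=1, g2=0, g3=1, g4=1, g5=1, g6=1, g7=1, g8=0 → 0; observed 0. Eliminates g2 stuck-at-1, g5 stuck-at-0, g6 stuck-at-0, g7 stuck-at-0, g8 stuck-at-1.
Only g4 stuck-at-0 is consistent with every test.

g4 stuck-at-0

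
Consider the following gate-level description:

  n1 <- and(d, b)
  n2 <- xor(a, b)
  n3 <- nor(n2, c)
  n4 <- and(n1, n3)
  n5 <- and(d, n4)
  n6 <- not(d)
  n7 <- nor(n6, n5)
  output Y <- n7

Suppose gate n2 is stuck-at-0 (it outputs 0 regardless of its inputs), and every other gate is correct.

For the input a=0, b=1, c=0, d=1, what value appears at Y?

Propagate with n2 forced: n1=1, n2=0 [stuck-at-0], n3=1, n4=1, n5=1, n6=0, n7=0.
So Y = 0. (Without the fault it would be 1.)

0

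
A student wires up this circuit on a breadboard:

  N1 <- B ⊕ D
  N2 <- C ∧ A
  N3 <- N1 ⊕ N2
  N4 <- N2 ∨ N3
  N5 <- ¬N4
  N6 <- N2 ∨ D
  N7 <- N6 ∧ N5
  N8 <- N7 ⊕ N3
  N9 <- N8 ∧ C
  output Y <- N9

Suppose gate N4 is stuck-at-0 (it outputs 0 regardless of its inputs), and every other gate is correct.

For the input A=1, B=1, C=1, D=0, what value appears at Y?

1

Propagate with N4 forced: N1=1, N2=1, N3=0, N4=0 [stuck-at-0], N5=1, N6=1, N7=1, N8=1, N9=1.
So Y = 1. (Without the fault it would be 0.)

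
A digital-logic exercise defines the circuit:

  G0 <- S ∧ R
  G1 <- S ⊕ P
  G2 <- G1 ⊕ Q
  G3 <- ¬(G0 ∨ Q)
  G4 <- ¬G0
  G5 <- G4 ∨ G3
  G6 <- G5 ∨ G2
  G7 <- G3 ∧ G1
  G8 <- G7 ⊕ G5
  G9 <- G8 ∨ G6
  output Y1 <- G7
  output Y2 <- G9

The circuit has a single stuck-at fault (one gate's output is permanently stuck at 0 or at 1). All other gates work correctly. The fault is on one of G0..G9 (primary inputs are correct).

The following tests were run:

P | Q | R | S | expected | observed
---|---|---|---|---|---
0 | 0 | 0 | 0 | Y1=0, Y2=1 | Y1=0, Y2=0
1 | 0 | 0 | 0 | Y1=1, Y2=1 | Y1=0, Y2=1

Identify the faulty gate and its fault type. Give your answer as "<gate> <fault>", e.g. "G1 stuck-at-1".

G0 stuck-at-1

Fault-free values for test 1 (P=0, Q=0, R=0, S=0): G0=0, G1=0, G2=0, G3=1, G4=1, G5=1, G6=1, G7=0, G8=1, G9=1, giving Y1=0, Y2=1. Observed Y1=0, Y2=0.
Test 1: faults giving observed Y1=0, Y2=0 are {G0 stuck-at-1, G5 stuck-at-0, G9 stuck-at-0}.
Test 2 (P=1, Q=0, R=0, S=0): fault-free G0=0, G1=1, G2=1, G3=1, G4=1, G5=1, G6=1, G7=1, G8=0, G9=1 → Y1=1, Y2=1; observed Y1=0, Y2=1. Eliminates G5 stuck-at-0, G9 stuck-at-0.
Only G0 stuck-at-1 is consistent with every test.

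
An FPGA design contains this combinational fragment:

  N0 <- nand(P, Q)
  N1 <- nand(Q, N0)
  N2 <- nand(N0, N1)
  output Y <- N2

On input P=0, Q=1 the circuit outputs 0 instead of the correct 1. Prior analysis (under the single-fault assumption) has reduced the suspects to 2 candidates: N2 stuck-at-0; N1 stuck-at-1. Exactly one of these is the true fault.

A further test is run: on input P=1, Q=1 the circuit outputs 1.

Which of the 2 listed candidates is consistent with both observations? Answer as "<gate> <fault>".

Evaluate each candidate on input P=1, Q=1:
  N2 stuck-at-0: N0=0, N1=1, N2=0 [stuck-at-0] → 0 — eliminated
  N1 stuck-at-1: N0=0, N1=1 [stuck-at-1], N2=1 → 1 — matches
Only N1 stuck-at-1 reproduces the observed 1.

N1 stuck-at-1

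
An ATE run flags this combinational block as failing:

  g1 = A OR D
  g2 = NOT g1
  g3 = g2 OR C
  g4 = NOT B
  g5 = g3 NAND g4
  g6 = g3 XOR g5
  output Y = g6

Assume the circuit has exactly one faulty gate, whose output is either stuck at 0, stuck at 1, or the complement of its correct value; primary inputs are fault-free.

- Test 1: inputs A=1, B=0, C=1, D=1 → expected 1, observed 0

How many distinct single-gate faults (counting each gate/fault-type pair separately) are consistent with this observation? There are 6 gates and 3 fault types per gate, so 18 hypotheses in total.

6

Fault-free: g1=1, g2=0, g3=1, g4=1, g5=0, g6=1 → 1. Observed 0.
  g1: none of the 3 fault types match ✗
  g2: none of the 3 fault types match ✗
  g3: none of the 3 fault types match ✗
  g4: stuck-at-0, inverted output ✓; others ✗
  g5: stuck-at-1, inverted output ✓; others ✗
  g6: stuck-at-0, inverted output ✓; others ✗
Consistent faults: {g4 stuck-at-0, g4 inverted output, g5 stuck-at-1, g5 inverted output, g6 stuck-at-0, g6 inverted output} — 6 in all.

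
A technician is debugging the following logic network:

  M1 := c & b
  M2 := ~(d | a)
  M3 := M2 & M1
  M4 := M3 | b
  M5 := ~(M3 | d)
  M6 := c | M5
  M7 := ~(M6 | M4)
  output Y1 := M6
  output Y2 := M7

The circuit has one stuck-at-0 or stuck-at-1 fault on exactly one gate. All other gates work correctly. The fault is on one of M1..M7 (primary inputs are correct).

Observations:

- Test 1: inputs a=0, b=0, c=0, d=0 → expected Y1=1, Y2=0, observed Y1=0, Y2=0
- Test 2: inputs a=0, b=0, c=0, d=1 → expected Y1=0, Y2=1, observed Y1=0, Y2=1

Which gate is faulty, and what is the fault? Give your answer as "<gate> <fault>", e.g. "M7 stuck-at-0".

M1 stuck-at-1

Fault-free values for test 1 (a=0, b=0, c=0, d=0): M1=0, M2=1, M3=0, M4=0, M5=1, M6=1, M7=0, giving Y1=1, Y2=0. Observed Y1=0, Y2=0.
Test 1: faults giving observed Y1=0, Y2=0 are {M1 stuck-at-1, M3 stuck-at-1}.
Test 2 (a=0, b=0, c=0, d=1): fault-free M1=0, M2=0, M3=0, M4=0, M5=0, M6=0, M7=1 → Y1=0, Y2=1; observed Y1=0, Y2=1. Eliminates M3 stuck-at-1.
Only M1 stuck-at-1 is consistent with every test.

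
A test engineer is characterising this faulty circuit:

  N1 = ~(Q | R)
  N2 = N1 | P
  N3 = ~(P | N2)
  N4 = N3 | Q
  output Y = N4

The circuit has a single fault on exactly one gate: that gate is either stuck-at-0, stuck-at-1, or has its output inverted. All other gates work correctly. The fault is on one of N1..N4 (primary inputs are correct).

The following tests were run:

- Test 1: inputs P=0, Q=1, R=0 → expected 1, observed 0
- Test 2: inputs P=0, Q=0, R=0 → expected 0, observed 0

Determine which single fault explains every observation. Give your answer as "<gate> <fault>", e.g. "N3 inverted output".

N4 stuck-at-0

Fault-free values for test 1 (P=0, Q=1, R=0): N1=0, N2=0, N3=1, N4=1, giving Y=1. Observed 0.
Test 1: faults giving observed 0 are {N4 stuck-at-0, N4 inverted output}.
Test 2 (P=0, Q=0, R=0): fault-free N1=1, N2=1, N3=0, N4=0 → 0; observed 0. Eliminates N4 inverted output.
Only N4 stuck-at-0 is consistent with every test.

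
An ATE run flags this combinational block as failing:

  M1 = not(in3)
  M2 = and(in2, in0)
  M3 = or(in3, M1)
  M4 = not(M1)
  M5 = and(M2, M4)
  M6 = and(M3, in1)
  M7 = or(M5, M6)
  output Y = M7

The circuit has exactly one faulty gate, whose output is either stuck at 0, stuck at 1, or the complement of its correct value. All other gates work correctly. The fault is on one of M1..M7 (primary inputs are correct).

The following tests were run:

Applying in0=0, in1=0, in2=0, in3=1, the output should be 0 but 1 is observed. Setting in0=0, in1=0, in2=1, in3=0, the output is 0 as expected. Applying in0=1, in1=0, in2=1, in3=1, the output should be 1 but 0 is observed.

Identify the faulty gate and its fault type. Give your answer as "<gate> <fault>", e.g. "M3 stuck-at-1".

M2 inverted output

Fault-free values for test 1 (in0=0, in1=0, in2=0, in3=1): M1=0, M2=0, M3=1, M4=1, M5=0, M6=0, M7=0, giving Y=0. Observed 1.
Test 1: faults giving observed 1 are {M2 stuck-at-1, M2 inverted output, M5 stuck-at-1, M5 inverted output, M6 stuck-at-1, M6 inverted output, M7 stuck-at-1, M7 inverted output}.
Test 2 (in0=0, in1=0, in2=1, in3=0): fault-free M1=1, M2=0, M3=1, M4=0, M5=0, M6=0, M7=0 → 0; observed 0. Eliminates M5 stuck-at-1, M5 inverted output, M6 stuck-at-1, M6 inverted output, M7 stuck-at-1, M7 inverted output.
Test 3 (in0=1, in1=0, in2=1, in3=1): fault-free M1=0, M2=1, M3=1, M4=1, M5=1, M6=0, M7=1 → 1; observed 0. Eliminates M2 stuck-at-1.
Only M2 inverted output is consistent with every test.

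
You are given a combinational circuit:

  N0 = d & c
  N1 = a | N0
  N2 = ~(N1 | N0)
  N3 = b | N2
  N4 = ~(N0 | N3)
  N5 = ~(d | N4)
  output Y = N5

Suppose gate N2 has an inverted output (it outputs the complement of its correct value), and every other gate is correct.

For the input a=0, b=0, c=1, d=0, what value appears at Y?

Propagate with N2 forced: N0=0, N1=0, N2=0 [inverted output], N3=0, N4=1, N5=0.
So Y = 0. (Without the fault it would be 1.)

0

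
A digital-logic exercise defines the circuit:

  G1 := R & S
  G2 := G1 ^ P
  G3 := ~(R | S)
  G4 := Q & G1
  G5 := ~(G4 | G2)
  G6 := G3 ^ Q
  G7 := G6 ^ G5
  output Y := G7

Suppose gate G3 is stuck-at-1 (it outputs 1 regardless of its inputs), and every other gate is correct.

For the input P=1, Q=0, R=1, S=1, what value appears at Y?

0

Propagate with G3 forced: G1=1, G2=0, G3=1 [stuck-at-1], G4=0, G5=1, G6=1, G7=0.
So Y = 0. (Without the fault it would be 1.)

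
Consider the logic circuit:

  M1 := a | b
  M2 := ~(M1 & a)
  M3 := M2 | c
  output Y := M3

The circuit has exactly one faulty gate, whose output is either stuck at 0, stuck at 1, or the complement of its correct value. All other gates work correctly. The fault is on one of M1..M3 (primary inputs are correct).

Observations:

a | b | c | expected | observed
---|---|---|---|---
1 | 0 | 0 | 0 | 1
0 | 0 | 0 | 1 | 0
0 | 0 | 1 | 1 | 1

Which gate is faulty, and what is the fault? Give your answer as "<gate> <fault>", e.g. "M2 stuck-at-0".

Fault-free values for test 1 (a=1, b=0, c=0): M1=1, M2=0, M3=0, giving Y=0. Observed 1.
Test 1: faults giving observed 1 are {M1 stuck-at-0, M1 inverted output, M2 stuck-at-1, M2 inverted output, M3 stuck-at-1, M3 inverted output}.
Test 2 (a=0, b=0, c=0): fault-free M1=0, M2=1, M3=1 → 1; observed 0. Eliminates M1 stuck-at-0, M1 inverted output, M2 stuck-at-1, M3 stuck-at-1.
Test 3 (a=0, b=0, c=1): fault-free M1=0, M2=1, M3=1 → 1; observed 1. Eliminates M3 inverted output.
Only M2 inverted output is consistent with every test.

M2 inverted output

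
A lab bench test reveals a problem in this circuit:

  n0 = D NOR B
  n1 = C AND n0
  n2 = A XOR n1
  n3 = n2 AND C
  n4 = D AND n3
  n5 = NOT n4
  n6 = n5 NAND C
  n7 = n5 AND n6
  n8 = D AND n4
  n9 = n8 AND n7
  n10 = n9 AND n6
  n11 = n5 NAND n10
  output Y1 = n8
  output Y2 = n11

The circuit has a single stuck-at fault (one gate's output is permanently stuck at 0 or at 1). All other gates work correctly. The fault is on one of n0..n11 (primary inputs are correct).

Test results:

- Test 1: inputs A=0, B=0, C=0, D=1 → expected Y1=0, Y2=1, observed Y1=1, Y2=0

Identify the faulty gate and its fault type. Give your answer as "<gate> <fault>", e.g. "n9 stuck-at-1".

Fault-free values for test 1 (A=0, B=0, C=0, D=1): n0=0, n1=0, n2=0, n3=0, n4=0, n5=1, n6=1, n7=1, n8=0, n9=0, n10=0, n11=1, giving Y1=0, Y2=1. Observed Y1=1, Y2=0.
Test 1: faults giving observed Y1=1, Y2=0 are {n8 stuck-at-1}.
Only n8 stuck-at-1 is consistent with every test.

n8 stuck-at-1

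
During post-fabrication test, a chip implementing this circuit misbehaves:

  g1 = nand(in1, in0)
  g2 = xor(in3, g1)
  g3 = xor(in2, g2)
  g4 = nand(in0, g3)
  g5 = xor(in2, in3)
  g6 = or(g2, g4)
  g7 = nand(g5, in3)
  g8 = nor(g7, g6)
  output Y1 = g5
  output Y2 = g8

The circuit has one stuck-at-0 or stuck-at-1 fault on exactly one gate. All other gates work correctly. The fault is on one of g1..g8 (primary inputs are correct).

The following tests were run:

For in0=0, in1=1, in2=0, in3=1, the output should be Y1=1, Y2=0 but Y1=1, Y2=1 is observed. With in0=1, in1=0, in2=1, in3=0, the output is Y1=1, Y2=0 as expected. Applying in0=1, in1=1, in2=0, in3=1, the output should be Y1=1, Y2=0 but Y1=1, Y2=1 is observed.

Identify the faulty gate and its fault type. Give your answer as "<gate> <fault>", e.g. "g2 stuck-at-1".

Fault-free values for test 1 (in0=0, in1=1, in2=0, in3=1): g1=1, g2=0, g3=0, g4=1, g5=1, g6=1, g7=0, g8=0, giving Y1=1, Y2=0. Observed Y1=1, Y2=1.
Test 1: faults giving observed Y1=1, Y2=1 are {g4 stuck-at-0, g6 stuck-at-0, g8 stuck-at-1}.
Test 2 (in0=1, in1=0, in2=1, in3=0): fault-free g1=1, g2=1, g3=0, g4=1, g5=1, g6=1, g7=1, g8=0 → Y1=1, Y2=0; observed Y1=1, Y2=0. Eliminates g8 stuck-at-1.
Test 3 (in0=1, in1=1, in2=0, in3=1): fault-free g1=0, g2=1, g3=1, g4=0, g5=1, g6=1, g7=0, g8=0 → Y1=1, Y2=0; observed Y1=1, Y2=1. Eliminates g4 stuck-at-0.
Only g6 stuck-at-0 is consistent with every test.

g6 stuck-at-0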